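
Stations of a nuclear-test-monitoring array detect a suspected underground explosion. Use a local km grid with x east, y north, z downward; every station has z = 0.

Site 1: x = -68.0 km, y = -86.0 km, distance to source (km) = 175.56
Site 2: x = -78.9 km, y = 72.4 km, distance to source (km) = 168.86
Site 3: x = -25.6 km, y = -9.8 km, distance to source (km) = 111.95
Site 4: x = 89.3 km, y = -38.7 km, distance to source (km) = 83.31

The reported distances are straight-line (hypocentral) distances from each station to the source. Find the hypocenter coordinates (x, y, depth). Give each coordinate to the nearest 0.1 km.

Each station gives a sphere (x−x_i)² + (y−y_i)² + z² = d_i² (stations at z=0).
Subtracting the Site 1 sphere from Site 2 and Site 3: z² cancels, leaving linear equations in x and y:
-21.8 x + 316.8 y = 1754.58
84.8 x + 152.4 y = 7019.91
Solving: x ≈ 64.813, y ≈ 9.998 km (keep extra digits for the depth step; rounded: 64.8, 10.0).
Then from the Site 1 sphere: z² = 175.56² − (x + 68.0)² − (y + 86.0)² with x = 64.813, y = 9.998, so z ≈ 62.979 ≈ 63.0 km.

x ≈ 64.8 km, y ≈ 10.0 km, depth ≈ 63.0 km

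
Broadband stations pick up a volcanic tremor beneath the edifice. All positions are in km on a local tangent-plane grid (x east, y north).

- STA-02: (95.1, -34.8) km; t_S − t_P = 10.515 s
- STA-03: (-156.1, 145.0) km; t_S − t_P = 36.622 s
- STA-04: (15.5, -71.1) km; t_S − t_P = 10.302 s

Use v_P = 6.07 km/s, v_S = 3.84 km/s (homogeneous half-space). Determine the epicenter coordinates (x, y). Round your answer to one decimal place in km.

x ≈ 94.1 km, y ≈ -144.7 km

Distance from S−P lag: d = Δt · v_P v_S / (v_P − v_S) = Δt · (6.07·3.84)/(6.07−3.84) ≈ 10.4524·Δt.
So d_STA-02 = 109.91, d_STA-03 = 382.79, d_STA-04 = 107.68 km.
Circle about each station: (x − 95.1)² + (y + 34.8)² = 109.91²; (x + 156.1)² + (y − 145.0)² = 382.79²; (x − 15.5)² + (y + 71.1)² = 107.68².
Subtracting the STA-02 equation from the STA-03 and STA-04 equations removes the quadratic terms:
-502.4 x + 359.6 y = -99310.82
-159.2 x − 72.6 y = -4474.36
Solving the 2×2 system: x ≈ 94.1, y ≈ -144.7 km.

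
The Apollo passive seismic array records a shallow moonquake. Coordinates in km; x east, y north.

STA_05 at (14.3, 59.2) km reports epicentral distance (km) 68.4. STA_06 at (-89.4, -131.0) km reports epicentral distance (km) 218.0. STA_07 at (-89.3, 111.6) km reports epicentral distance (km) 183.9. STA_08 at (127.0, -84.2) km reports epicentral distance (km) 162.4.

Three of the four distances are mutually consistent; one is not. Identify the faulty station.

Solve using three stations at a time. Using STA_05, STA_06, STA_07 (subtract circle equations pairwise → linear system) gives (x, y) ≈ (69.3, 18.5).
Distances from that point to each station vs reported:
  STA_05: calculated 68.4 vs reported 68.4 → residual 0.0 km
  STA_06: calculated 218.0 vs reported 218.0 → residual 0.0 km
  STA_07: calculated 183.9 vs reported 183.9 → residual 0.0 km
  STA_08: calculated 117.8 vs reported 162.4 → residual 44.6 km
STA_05, STA_06, STA_07 are mutually consistent (residuals ≈ 0); STA_08 is off by 44.6 km.

STA_08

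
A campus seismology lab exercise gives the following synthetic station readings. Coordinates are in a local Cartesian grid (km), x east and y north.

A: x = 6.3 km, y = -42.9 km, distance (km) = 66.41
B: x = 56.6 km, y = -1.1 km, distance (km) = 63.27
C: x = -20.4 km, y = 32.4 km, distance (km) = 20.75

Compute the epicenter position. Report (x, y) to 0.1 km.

x ≈ -1.9 km, y ≈ 23.0 km

Circle about each station: (x − 6.3)² + (y + 42.9)² = 66.41²; (x − 56.6)² + (y + 1.1)² = 63.27²; (x + 20.4)² + (y − 32.4)² = 20.75².
Subtracting the A equation from the B and C equations removes the quadratic terms:
100.6 x + 83.6 y = 1731.87
-53.4 x + 150.6 y = 3565.55
Solving the 2×2 system: x ≈ -1.9, y ≈ 23.0 km.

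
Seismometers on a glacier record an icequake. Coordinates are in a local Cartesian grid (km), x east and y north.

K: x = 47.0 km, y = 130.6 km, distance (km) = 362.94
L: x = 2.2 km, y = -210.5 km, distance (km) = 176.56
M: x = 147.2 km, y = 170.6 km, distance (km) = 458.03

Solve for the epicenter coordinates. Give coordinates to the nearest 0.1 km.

-167.6 km east, -162.1 km north

Circle about each station: (x − 47.0)² + (y − 130.6)² = 362.94²; (x − 2.2)² + (y + 210.5)² = 176.56²; (x − 147.2)² + (y − 170.6)² = 458.03².
Subtracting pairs of circle equations eliminates x²+y² and gives linear equations (the radical axes):
-89.6 x − 682.2 y = 125601.74
200.4 x + 80.0 y = -46559.20
Solving the 2×2 system: x ≈ -167.6, y ≈ -162.1 km.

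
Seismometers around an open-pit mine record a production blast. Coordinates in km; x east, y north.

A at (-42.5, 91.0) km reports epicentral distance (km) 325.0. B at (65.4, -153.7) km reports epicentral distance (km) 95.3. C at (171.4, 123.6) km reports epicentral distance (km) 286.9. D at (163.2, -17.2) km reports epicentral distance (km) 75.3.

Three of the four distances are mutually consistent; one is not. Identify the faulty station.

Solve using three stations at a time. Using A, B, C (subtract circle equations pairwise → linear system) gives (x, y) ≈ (160.1, -163.0).
Distances from that point to each station vs reported:
  A: calculated 325.0 vs reported 325.0 → residual 0.0 km
  B: calculated 95.2 vs reported 95.3 → residual 0.1 km
  C: calculated 286.9 vs reported 286.9 → residual 0.0 km
  D: calculated 145.9 vs reported 75.3 → residual 70.6 km
A, B, C are mutually consistent (residuals ≈ 0); D is off by 70.6 km.

D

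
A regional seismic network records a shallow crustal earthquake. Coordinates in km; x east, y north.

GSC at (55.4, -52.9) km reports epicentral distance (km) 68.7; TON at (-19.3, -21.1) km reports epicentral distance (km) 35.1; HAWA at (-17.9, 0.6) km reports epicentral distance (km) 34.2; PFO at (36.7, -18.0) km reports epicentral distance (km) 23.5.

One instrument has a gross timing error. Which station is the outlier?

GSC

Solve using three stations at a time. Using TON, HAWA, PFO (subtract circle equations pairwise → linear system) gives (x, y) ≈ (14.3, -10.9).
Distances from that point to each station vs reported:
  GSC: calculated 58.7 vs reported 68.7 → residual 10.0 km
  TON: calculated 35.1 vs reported 35.1 → residual 0.0 km
  HAWA: calculated 34.2 vs reported 34.2 → residual 0.0 km
  PFO: calculated 23.5 vs reported 23.5 → residual 0.0 km
TON, HAWA, PFO are mutually consistent (residuals ≈ 0); GSC is off by 10.0 km.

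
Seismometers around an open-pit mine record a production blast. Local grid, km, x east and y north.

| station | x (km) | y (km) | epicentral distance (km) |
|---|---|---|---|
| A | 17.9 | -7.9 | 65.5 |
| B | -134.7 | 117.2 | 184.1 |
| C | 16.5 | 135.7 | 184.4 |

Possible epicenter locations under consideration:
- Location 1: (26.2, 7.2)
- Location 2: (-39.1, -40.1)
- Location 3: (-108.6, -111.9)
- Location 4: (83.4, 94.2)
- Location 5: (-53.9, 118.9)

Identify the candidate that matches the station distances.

For each candidate, compare |candidate − station| to the reported distance:
Location 1: residuals A 48.3, B 10.8, C 55.5 → max 55.5 km
Location 2: residuals A 0.0, B 0.0, C 0.0 → max 0.0 km
Location 3: residuals A 98.3, B 46.5, C 93.0 → max 98.3 km
Location 4: residuals A 55.8, B 35.2, C 105.7 → max 105.7 km
Location 5: residuals A 80.2, B 103.3, C 112.0 → max 112.0 km
Only Location 2 has all residuals ≈ 0.

Location 2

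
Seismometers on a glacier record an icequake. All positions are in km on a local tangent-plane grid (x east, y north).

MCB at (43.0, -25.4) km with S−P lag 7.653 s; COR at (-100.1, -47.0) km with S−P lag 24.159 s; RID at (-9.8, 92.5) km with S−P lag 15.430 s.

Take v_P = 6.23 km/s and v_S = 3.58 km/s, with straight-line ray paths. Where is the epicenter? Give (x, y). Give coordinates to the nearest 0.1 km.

Distance from S−P lag: d = Δt · v_P v_S / (v_P − v_S) = Δt · (6.23·3.58)/(6.23−3.58) ≈ 8.4164·Δt.
So d_MCB = 64.41, d_COR = 203.33, d_RID = 129.86 km.
Circle about each station: (x − 43.0)² + (y + 25.4)² = 64.41²; (x + 100.1)² + (y + 47.0)² = 203.33²; (x + 9.8)² + (y − 92.5)² = 129.86².
Subtracting the MCB equation from the COR and RID equations removes the quadratic terms:
-286.2 x − 43.2 y = -27459.59
-105.6 x + 235.8 y = -6556.84
Solving the 2×2 system: x ≈ 93.8, y ≈ 14.2 km.

93.8 km east, 14.2 km north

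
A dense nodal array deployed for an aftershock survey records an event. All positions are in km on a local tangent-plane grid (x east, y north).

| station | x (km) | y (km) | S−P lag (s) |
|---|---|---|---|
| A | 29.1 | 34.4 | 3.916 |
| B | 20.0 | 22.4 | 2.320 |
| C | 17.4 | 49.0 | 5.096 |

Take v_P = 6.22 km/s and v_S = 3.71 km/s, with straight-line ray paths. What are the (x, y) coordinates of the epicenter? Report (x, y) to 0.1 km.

12.6 km east, 2.4 km north

Distance from S−P lag: d = Δt · v_P v_S / (v_P − v_S) = Δt · (6.22·3.71)/(6.22−3.71) ≈ 9.1937·Δt.
So d_A = 36.00, d_B = 21.33, d_C = 46.85 km.
Circle about each station: (x − 29.1)² + (y − 34.4)² = 36.00²; (x − 20.0)² + (y − 22.4)² = 21.33²; (x − 17.4)² + (y − 49.0)² = 46.85².
Subtracting the A equation from the B and C equations removes the quadratic terms:
-18.2 x − 24.0 y = -287.38
-23.4 x + 29.2 y = -225.33
Solving the 2×2 system: x ≈ 12.6, y ≈ 2.4 km.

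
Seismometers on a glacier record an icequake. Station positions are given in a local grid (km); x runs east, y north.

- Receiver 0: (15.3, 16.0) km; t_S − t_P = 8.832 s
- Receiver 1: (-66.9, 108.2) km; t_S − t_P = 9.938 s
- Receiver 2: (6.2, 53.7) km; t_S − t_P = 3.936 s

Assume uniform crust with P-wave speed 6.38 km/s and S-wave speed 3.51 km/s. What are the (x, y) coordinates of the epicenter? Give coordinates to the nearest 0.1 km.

Distance from S−P lag: d = Δt · v_P v_S / (v_P − v_S) = Δt · (6.38·3.51)/(6.38−3.51) ≈ 7.8027·Δt.
So d_Receiver 0 = 68.91, d_Receiver 1 = 77.54, d_Receiver 2 = 30.71 km.
Circle about each station: (x − 15.3)² + (y − 16.0)² = 68.91²; (x + 66.9)² + (y − 108.2)² = 77.54²; (x − 6.2)² + (y − 53.7)² = 30.71².
Subtracting pairs of circle equations eliminates x²+y² and gives linear equations (the radical axes):
-164.4 x + 184.4 y = 14428.90
-18.2 x + 75.4 y = 6237.52
Solving the 2×2 system: x ≈ 6.9, y ≈ 84.4 km.
Check against Receiver 0 (with the unrounded x, y): √((x − 15.3)²+(y − 16.0)²) = 68.90 ≈ 68.91 km. ✓

x ≈ 6.9 km, y ≈ 84.4 km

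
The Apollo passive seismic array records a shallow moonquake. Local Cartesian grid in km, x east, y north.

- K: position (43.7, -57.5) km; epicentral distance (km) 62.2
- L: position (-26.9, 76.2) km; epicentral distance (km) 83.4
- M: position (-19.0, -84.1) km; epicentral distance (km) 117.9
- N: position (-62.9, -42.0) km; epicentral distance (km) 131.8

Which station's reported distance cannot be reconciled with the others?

L

Solve using three stations at a time. Using K, M, N (subtract circle equations pairwise → linear system) gives (x, y) ≈ (61.3, 2.4).
Distances from that point to each station vs reported:
  K: calculated 62.4 vs reported 62.2 → residual 0.2 km
  L: calculated 115.0 vs reported 83.4 → residual 31.6 km
  M: calculated 118.0 vs reported 117.9 → residual 0.1 km
  N: calculated 131.9 vs reported 131.8 → residual 0.1 km
K, M, N are mutually consistent (residuals ≈ 0); L is off by 31.6 km.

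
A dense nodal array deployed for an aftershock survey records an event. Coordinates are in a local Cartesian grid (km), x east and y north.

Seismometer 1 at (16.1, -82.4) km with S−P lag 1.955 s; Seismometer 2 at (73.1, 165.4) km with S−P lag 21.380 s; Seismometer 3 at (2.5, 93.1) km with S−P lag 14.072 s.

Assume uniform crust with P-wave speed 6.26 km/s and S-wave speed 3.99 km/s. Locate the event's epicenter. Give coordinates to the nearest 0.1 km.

11.0 km east, -61.5 km north

Distance from S−P lag: d = Δt · v_P v_S / (v_P − v_S) = Δt · (6.26·3.99)/(6.26−3.99) ≈ 11.0033·Δt.
So d_Seismometer 1 = 21.51, d_Seismometer 2 = 235.25, d_Seismometer 3 = 154.84 km.
Circle about each station: (x − 16.1)² + (y + 82.4)² = 21.51²; (x − 73.1)² + (y − 165.4)² = 235.25²; (x − 2.5)² + (y − 93.1)² = 154.84².
Subtracting pairs of circle equations eliminates x²+y² and gives linear equations (the radical axes):
114.0 x + 495.6 y = -29228.08
-27.2 x + 351.0 y = -21887.86
Solving the 2×2 system: x ≈ 11.0, y ≈ -61.5 km.
Check against Seismometer 1 (with the unrounded x, y): √((x − 16.1)²+(y + 82.4)²) = 21.51 ≈ 21.51 km. ✓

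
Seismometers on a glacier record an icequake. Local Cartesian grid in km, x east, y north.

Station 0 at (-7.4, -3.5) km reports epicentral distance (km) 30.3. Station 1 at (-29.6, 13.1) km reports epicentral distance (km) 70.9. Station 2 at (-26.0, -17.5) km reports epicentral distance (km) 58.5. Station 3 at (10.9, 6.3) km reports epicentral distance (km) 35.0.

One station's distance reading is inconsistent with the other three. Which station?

Solve using three stations at a time. Using Station 1, Station 2, Station 3 (subtract circle equations pairwise → linear system) gives (x, y) ≈ (32.4, -21.3).
Distances from that point to each station vs reported:
  Station 0: calculated 43.6 vs reported 30.3 → residual 13.3 km
  Station 1: calculated 70.9 vs reported 70.9 → residual 0.0 km
  Station 2: calculated 58.5 vs reported 58.5 → residual 0.0 km
  Station 3: calculated 35.0 vs reported 35.0 → residual 0.0 km
Station 1, Station 2, Station 3 are mutually consistent (residuals ≈ 0); Station 0 is off by 13.3 km.

Station 0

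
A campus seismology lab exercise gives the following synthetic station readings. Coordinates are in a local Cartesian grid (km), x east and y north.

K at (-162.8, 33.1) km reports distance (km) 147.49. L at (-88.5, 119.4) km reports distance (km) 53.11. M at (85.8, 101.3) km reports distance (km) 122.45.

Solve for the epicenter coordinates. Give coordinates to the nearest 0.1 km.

Circle about each station: (x + 162.8)² + (y − 33.1)² = 147.49²; (x + 88.5)² + (y − 119.4)² = 53.11²; (x − 85.8)² + (y − 101.3)² = 122.45².
Subtracting pairs of circle equations eliminates x²+y² and gives linear equations (the radical axes):
148.6 x + 172.6 y = 13421.79
497.2 x + 136.4 y = -3216.82
Solving the 2×2 system: x ≈ -36.4, y ≈ 109.1 km.

(-36.4, 109.1)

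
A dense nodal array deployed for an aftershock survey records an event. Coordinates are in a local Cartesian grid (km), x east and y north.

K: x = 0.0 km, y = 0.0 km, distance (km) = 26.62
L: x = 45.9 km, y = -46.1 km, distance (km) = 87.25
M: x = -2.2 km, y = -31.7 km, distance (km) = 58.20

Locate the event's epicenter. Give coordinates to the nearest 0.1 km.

(-2.5, 26.5)

Circle about each station: x² + y² = 26.62²; (x − 45.9)² + (y + 46.1)² = 87.25²; (x + 2.2)² + (y + 31.7)² = 58.20².
Subtracting the K equation from the L and M equations removes the quadratic terms:
91.8 x − 92.2 y = -2671.92
-4.4 x − 63.4 y = -1668.89
Solving the 2×2 system: x ≈ -2.5, y ≈ 26.5 km.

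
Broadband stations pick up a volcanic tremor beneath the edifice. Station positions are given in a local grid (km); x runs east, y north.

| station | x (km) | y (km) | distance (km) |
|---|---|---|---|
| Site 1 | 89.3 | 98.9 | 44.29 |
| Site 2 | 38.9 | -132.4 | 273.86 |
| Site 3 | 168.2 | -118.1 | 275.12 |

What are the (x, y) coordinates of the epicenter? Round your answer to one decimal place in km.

x ≈ 71.6 km, y ≈ 139.5 km

Circle about each station: (x − 89.3)² + (y − 98.9)² = 44.29²; (x − 38.9)² + (y + 132.4)² = 273.86²; (x − 168.2)² + (y + 118.1)² = 275.12².
Subtracting the Site 1 equation from the Site 2 and Site 3 equations removes the quadratic terms:
-100.8 x − 462.6 y = -71750.43
157.8 x − 434.0 y = -49246.26
Solving the 2×2 system: x ≈ 71.6, y ≈ 139.5 km.
Check against Site 1 (with the unrounded x, y): √((x − 89.3)²+(y − 98.9)²) = 44.29 ≈ 44.29 km. ✓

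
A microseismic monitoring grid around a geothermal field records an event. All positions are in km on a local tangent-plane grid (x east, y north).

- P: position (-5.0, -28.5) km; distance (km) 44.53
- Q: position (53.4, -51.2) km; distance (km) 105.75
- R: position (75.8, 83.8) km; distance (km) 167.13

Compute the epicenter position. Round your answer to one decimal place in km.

Circle about each station: (x + 5.0)² + (y + 28.5)² = 44.53²; (x − 53.4)² + (y + 51.2)² = 105.75²; (x − 75.8)² + (y − 83.8)² = 167.13².
Subtracting pairs of circle equations eliminates x²+y² and gives linear equations (the radical axes):
116.8 x − 45.4 y = -4564.39
161.6 x + 224.6 y = -14018.69
Solving the 2×2 system: x ≈ -49.5, y ≈ -26.8 km.
Check against P (with the unrounded x, y): √((x + 5.0)²+(y + 28.5)²) = 44.53 ≈ 44.53 km. ✓

(-49.5, -26.8)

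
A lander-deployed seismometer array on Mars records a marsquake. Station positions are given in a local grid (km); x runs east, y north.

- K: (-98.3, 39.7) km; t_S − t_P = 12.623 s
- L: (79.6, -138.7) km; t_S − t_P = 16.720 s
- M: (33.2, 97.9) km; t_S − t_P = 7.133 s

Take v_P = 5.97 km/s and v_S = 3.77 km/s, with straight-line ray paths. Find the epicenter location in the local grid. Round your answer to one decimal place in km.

Distance from S−P lag: d = Δt · v_P v_S / (v_P − v_S) = Δt · (5.97·3.77)/(5.97−3.77) ≈ 10.2304·Δt.
So d_K = 129.14, d_L = 171.05, d_M = 72.97 km.
Circle about each station: (x + 98.3)² + (y − 39.7)² = 129.14²; (x − 79.6)² + (y + 138.7)² = 171.05²; (x − 33.2)² + (y − 97.9)² = 72.97².
Subtracting the K equation from the L and M equations removes the quadratic terms:
355.8 x − 356.8 y = 1753.91
263.0 x + 116.4 y = 10800.19
Solving the 2×2 system: x ≈ 30.0, y ≈ 25.0 km.

30.0 km east, 25.0 km north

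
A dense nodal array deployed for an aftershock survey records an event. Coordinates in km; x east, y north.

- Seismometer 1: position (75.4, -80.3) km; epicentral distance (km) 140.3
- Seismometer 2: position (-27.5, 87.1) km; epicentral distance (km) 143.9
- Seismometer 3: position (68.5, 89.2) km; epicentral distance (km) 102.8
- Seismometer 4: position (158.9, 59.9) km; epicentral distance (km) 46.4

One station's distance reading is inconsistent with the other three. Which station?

Seismometer 3

Solve using three stations at a time. Using Seismometer 1, Seismometer 2, Seismometer 4 (subtract circle equations pairwise → linear system) gives (x, y) ≈ (112.8, 54.9).
Distances from that point to each station vs reported:
  Seismometer 1: calculated 140.3 vs reported 140.3 → residual 0.0 km
  Seismometer 2: calculated 143.9 vs reported 143.9 → residual 0.0 km
  Seismometer 3: calculated 56.0 vs reported 102.8 → residual 46.8 km
  Seismometer 4: calculated 46.4 vs reported 46.4 → residual 0.0 km
Seismometer 1, Seismometer 2, Seismometer 4 are mutually consistent (residuals ≈ 0); Seismometer 3 is off by 46.8 km.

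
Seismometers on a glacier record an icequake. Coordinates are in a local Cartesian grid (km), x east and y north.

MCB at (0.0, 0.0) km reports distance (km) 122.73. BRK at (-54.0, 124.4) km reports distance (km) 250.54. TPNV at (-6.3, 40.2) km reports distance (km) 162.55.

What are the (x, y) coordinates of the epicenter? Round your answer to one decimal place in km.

(-10.3, -122.3)

Circle about each station: x² + y² = 122.73²; (x + 54.0)² + (y − 124.4)² = 250.54²; (x + 6.3)² + (y − 40.2)² = 162.55².
Subtracting pairs of circle equations eliminates x²+y² and gives linear equations (the radical axes):
-108.0 x + 248.8 y = -29316.28
-12.6 x + 80.4 y = -9704.12
Solving the 2×2 system: x ≈ -10.3, y ≈ -122.3 km.
Check against MCB (with the unrounded x, y): √(x²+y²) = 122.75 ≈ 122.73 km. ✓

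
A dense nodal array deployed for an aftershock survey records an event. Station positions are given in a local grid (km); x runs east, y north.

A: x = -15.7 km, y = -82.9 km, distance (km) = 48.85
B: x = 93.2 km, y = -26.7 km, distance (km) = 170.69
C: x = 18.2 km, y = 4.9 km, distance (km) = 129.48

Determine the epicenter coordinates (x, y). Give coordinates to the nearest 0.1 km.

Circle about each station: (x + 15.7)² + (y + 82.9)² = 48.85²; (x − 93.2)² + (y + 26.7)² = 170.69²; (x − 18.2)² + (y − 4.9)² = 129.48².
Subtracting pairs of circle equations eliminates x²+y² and gives linear equations (the radical axes):
217.8 x + 112.4 y = -24468.52
67.8 x + 175.6 y = -21142.40
Solving the 2×2 system: x ≈ -62.7, y ≈ -96.2 km.
Check against A (with the unrounded x, y): √((x + 15.7)²+(y + 82.9)²) = 48.85 ≈ 48.85 km. ✓

-62.7 km east, -96.2 km north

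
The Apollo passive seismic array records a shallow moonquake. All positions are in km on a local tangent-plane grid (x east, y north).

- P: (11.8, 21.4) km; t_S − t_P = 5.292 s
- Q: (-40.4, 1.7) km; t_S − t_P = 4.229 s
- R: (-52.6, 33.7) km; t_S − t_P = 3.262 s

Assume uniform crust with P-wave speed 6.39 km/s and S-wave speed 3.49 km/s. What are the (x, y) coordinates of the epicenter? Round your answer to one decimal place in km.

Distance from S−P lag: d = Δt · v_P v_S / (v_P − v_S) = Δt · (6.39·3.49)/(6.39−3.49) ≈ 7.6900·Δt.
So d_P = 40.70, d_Q = 32.52, d_R = 25.08 km.
Circle about each station: (x − 11.8)² + (y − 21.4)² = 40.70²; (x + 40.4)² + (y − 1.7)² = 32.52²; (x + 52.6)² + (y − 33.7)² = 25.08².
Subtracting pairs of circle equations eliminates x²+y² and gives linear equations (the radical axes):
-104.4 x − 39.4 y = 1636.79
-128.8 x + 24.6 y = 4332.73
Solving the 2×2 system: x ≈ -27.6, y ≈ 31.6 km.
Check against P (with the unrounded x, y): √((x − 11.8)²+(y − 21.4)²) = 40.70 ≈ 40.70 km. ✓

(-27.6, 31.6)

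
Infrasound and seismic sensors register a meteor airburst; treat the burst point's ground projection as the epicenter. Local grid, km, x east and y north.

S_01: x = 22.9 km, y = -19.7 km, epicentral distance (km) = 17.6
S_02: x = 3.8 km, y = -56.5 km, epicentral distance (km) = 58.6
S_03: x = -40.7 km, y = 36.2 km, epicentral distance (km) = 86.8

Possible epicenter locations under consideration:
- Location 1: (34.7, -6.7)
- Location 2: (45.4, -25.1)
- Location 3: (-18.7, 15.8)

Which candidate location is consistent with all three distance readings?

For each candidate, compare |candidate − station| to the reported distance:
Location 1: residuals S_01 0.0, S_02 0.0, S_03 0.0 → max 0.0 km
Location 2: residuals S_01 5.5, S_02 6.5, S_03 18.9 → max 18.9 km
Location 3: residuals S_01 37.1, S_02 17.1, S_03 56.8 → max 56.8 km
Only Location 1 has all residuals ≈ 0.

Location 1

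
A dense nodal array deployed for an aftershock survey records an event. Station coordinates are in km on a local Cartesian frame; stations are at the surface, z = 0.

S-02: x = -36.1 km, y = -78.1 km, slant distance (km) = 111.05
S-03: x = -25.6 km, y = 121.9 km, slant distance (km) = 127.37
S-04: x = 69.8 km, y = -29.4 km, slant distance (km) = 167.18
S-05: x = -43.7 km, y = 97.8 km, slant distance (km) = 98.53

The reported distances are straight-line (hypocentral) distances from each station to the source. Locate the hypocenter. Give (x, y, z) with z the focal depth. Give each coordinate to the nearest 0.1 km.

(-88.6, 15.2, 29.5)

Each station gives a sphere (x−x_i)² + (y−y_i)² + z² = d_i² (stations at z=0).
Subtracting the S-02 sphere from S-03 and S-04: z² cancels, leaving linear equations in x and y:
21.0 x + 400.0 y = 4221.14
211.8 x + 97.4 y = -17283.47
Solving: x ≈ -88.595, y ≈ 15.204 km (keep extra digits for the depth step; rounded: -88.6, 15.2).
Then from the S-02 sphere: z² = 111.05² − (x + 36.1)² − (y + 78.1)² with x = -88.595, y = 15.204, so z ≈ 29.508 ≈ 29.5 km.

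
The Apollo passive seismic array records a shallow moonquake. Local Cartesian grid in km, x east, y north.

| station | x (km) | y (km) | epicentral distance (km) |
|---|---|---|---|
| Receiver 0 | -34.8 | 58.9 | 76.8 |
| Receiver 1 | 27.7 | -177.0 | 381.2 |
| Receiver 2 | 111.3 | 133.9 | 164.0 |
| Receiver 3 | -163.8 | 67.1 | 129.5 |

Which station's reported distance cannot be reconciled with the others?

Solve using three stations at a time. Using Receiver 0, Receiver 2, Receiver 3 (subtract circle equations pairwise → linear system) gives (x, y) ≈ (-52.7, 133.5).
Distances from that point to each station vs reported:
  Receiver 0: calculated 76.8 vs reported 76.8 → residual 0.0 km
  Receiver 1: calculated 320.8 vs reported 381.2 → residual 60.4 km
  Receiver 2: calculated 164.0 vs reported 164.0 → residual 0.0 km
  Receiver 3: calculated 129.5 vs reported 129.5 → residual 0.0 km
Receiver 0, Receiver 2, Receiver 3 are mutually consistent (residuals ≈ 0); Receiver 1 is off by 60.4 km.

Receiver 1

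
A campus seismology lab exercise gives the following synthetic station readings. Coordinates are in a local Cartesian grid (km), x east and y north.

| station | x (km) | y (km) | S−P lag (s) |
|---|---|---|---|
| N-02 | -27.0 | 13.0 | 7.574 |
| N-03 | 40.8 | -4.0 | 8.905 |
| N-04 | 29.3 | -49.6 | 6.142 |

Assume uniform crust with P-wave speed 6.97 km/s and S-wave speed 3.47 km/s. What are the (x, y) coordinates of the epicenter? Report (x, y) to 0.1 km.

Distance from S−P lag: d = Δt · v_P v_S / (v_P − v_S) = Δt · (6.97·3.47)/(6.97−3.47) ≈ 6.9103·Δt.
So d_N-02 = 52.34, d_N-03 = 61.54, d_N-04 = 42.44 km.
Circle about each station: (x + 27.0)² + (y − 13.0)² = 52.34²; (x − 40.8)² + (y + 4.0)² = 61.54²; (x − 29.3)² + (y + 49.6)² = 42.44².
Subtracting the N-02 equation from the N-03 and N-04 equations removes the quadratic terms:
135.6 x − 34.0 y = -265.06
112.6 x − 125.2 y = 3358.97
Solving the 2×2 system: x ≈ -11.2, y ≈ -36.9 km.

(-11.2, -36.9)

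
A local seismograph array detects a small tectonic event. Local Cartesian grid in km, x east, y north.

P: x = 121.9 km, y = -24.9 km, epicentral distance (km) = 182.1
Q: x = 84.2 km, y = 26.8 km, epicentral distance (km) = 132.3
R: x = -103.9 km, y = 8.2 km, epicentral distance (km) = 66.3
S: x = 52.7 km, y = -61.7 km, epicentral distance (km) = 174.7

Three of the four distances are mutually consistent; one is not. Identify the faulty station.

S

Solve using three stations at a time. Using P, Q, R (subtract circle equations pairwise → linear system) gives (x, y) ≈ (-47.2, 42.8).
Distances from that point to each station vs reported:
  P: calculated 182.1 vs reported 182.1 → residual 0.0 km
  Q: calculated 132.4 vs reported 132.3 → residual 0.1 km
  R: calculated 66.4 vs reported 66.3 → residual 0.1 km
  S: calculated 144.6 vs reported 174.7 → residual 30.1 km
P, Q, R are mutually consistent (residuals ≈ 0); S is off by 30.1 km.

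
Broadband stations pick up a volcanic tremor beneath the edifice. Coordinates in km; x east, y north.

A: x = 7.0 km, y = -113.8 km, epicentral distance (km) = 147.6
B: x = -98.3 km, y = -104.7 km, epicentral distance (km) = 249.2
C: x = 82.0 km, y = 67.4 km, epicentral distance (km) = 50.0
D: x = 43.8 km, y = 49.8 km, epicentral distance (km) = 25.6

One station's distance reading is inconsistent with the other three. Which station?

Solve using three stations at a time. Using A, C, D (subtract circle equations pairwise → linear system) gives (x, y) ≈ (53.7, 26.2).
Distances from that point to each station vs reported:
  A: calculated 147.6 vs reported 147.6 → residual 0.0 km
  B: calculated 200.6 vs reported 249.2 → residual 48.6 km
  C: calculated 50.0 vs reported 50.0 → residual 0.0 km
  D: calculated 25.6 vs reported 25.6 → residual 0.0 km
A, C, D are mutually consistent (residuals ≈ 0); B is off by 48.6 km.

B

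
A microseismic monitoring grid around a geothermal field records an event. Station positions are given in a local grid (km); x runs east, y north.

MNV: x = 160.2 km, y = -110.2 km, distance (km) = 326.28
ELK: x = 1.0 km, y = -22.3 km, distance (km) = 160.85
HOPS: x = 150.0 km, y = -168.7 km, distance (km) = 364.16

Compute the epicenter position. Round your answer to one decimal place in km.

-68.0 km east, 123.0 km north

Circle about each station: (x − 160.2)² + (y + 110.2)² = 326.28²; (x − 1.0)² + (y + 22.3)² = 160.85²; (x − 150.0)² + (y + 168.7)² = 364.16².
Subtracting pairs of circle equations eliminates x²+y² and gives linear equations (the radical axes):
-318.4 x + 175.8 y = 43276.13
-20.4 x − 117.0 y = -13002.26
Solving the 2×2 system: x ≈ -68.0, y ≈ 123.0 km.
Check against MNV (with the unrounded x, y): √((x − 160.2)²+(y + 110.2)²) = 326.28 ≈ 326.28 km. ✓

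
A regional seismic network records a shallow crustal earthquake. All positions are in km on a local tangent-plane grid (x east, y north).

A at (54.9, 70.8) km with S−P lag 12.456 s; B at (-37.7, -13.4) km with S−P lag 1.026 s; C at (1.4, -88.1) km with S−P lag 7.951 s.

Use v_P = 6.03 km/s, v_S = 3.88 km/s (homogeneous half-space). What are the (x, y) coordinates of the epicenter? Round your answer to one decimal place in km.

(-48.2, -17.2)

Distance from S−P lag: d = Δt · v_P v_S / (v_P − v_S) = Δt · (6.03·3.88)/(6.03−3.88) ≈ 10.8820·Δt.
So d_A = 135.55, d_B = 11.16, d_C = 86.52 km.
Circle about each station: (x − 54.9)² + (y − 70.8)² = 135.55²; (x + 37.7)² + (y + 13.4)² = 11.16²; (x − 1.4)² + (y + 88.1)² = 86.52².
Subtracting the A equation from the B and C equations removes the quadratic terms:
-185.2 x − 168.4 y = 11823.46
-107.0 x − 317.8 y = 10625.01
Solving the 2×2 system: x ≈ -48.2, y ≈ -17.2 km.
Check against A (with the unrounded x, y): √((x − 54.9)²+(y − 70.8)²) = 135.55 ≈ 135.55 km. ✓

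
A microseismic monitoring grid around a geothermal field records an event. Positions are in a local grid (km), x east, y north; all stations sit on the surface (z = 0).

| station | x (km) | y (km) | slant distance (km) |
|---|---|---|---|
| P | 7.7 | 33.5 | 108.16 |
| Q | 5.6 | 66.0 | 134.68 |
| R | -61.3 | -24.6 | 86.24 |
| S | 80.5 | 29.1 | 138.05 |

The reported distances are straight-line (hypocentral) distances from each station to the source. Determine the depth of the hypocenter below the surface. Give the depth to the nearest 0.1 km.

65.4 km

Each station gives a sphere (x−x_i)² + (y−y_i)² + z² = d_i² (stations at z=0).
Subtracting the P sphere from Q and R: z² cancels, leaving linear equations in x and y:
-4.2 x + 65.0 y = -3234.30
-138.0 x − 116.2 y = 7442.56
Solving: x ≈ -11.413, y ≈ -50.496 km (keep extra digits for the depth step; rounded: -11.4, -50.5).
Then from the P sphere: z² = 108.16² − (x − 7.7)² − (y − 33.5)² with x = -11.413, y = -50.496, so z ≈ 65.406 ≈ 65.4 km.
Check against S (with the unrounded solution): distance 138.06 ≈ 138.05 km. ✓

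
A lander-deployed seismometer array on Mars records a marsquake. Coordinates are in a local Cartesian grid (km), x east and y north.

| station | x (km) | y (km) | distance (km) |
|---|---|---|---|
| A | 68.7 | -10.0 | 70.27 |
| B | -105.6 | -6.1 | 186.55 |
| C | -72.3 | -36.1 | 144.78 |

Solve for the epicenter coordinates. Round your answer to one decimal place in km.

Circle about each station: (x − 68.7)² + (y + 10.0)² = 70.27²; (x + 105.6)² + (y + 6.1)² = 186.55²; (x + 72.3)² + (y + 36.1)² = 144.78².
Subtracting the A equation from the B and C equations removes the quadratic terms:
-348.6 x + 7.8 y = -23494.15
-282.0 x − 52.2 y = -14312.57
Solving the 2×2 system: x ≈ 65.6, y ≈ -80.2 km.

65.6 km east, -80.2 km north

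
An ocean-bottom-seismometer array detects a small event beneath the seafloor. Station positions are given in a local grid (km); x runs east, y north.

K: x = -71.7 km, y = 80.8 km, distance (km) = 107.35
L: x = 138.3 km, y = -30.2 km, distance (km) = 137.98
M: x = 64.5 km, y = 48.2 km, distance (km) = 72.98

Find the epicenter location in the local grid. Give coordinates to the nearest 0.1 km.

Circle about each station: (x + 71.7)² + (y − 80.8)² = 107.35²; (x − 138.3)² + (y + 30.2)² = 137.98²; (x − 64.5)² + (y − 48.2)² = 72.98².
Subtracting the K equation from the L and M equations removes the quadratic terms:
420.0 x − 222.0 y = 854.94
272.4 x − 65.2 y = 1011.90
Solving the 2×2 system: x ≈ 5.1, y ≈ 5.8 km.
Check against K (with the unrounded x, y): √((x + 71.7)²+(y − 80.8)²) = 107.35 ≈ 107.35 km. ✓

x ≈ 5.1 km, y ≈ 5.8 km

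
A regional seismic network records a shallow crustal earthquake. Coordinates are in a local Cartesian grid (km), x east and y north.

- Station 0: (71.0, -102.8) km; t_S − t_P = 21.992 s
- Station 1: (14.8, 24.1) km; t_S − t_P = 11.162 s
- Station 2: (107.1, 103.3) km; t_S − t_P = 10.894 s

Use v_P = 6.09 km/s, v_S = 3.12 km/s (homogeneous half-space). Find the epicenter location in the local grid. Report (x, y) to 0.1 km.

Distance from S−P lag: d = Δt · v_P v_S / (v_P − v_S) = Δt · (6.09·3.12)/(6.09−3.12) ≈ 6.3976·Δt.
So d_Station 0 = 140.70, d_Station 1 = 71.41, d_Station 2 = 69.70 km.
Circle about each station: (x − 71.0)² + (y + 102.8)² = 140.70²; (x − 14.8)² + (y − 24.1)² = 71.41²; (x − 107.1)² + (y − 103.3)² = 69.70².
Subtracting pairs of circle equations eliminates x²+y² and gives linear equations (the radical axes):
-112.4 x + 253.8 y = -111.89
72.2 x + 412.2 y = 21470.86
Solving the 2×2 system: x ≈ 85.0, y ≈ 37.2 km.

85.0 km east, 37.2 km north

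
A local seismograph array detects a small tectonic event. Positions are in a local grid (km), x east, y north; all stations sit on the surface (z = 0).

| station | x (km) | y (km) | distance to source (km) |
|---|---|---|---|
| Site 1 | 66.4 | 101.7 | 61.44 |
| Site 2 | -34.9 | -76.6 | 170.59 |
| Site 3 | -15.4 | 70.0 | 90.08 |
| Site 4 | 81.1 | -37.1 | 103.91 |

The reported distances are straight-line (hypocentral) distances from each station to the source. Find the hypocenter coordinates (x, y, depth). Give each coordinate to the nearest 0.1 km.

Each station gives a sphere (x−x_i)² + (y−y_i)² + z² = d_i² (stations at z=0).
Subtracting the Site 1 sphere from Site 2 and Site 3: z² cancels, leaving linear equations in x and y:
-202.6 x − 356.6 y = -32992.35
-163.6 x − 63.4 y = -13954.22
Solving: x ≈ 63.400, y ≈ 56.499 km (keep extra digits for the depth step; rounded: 63.4, 56.5).
Then from the Site 1 sphere: z² = 61.44² − (x − 66.4)² − (y − 101.7)² with x = 63.400, y = 56.499, so z ≈ 41.506 ≈ 41.5 km.

x ≈ 63.4 km, y ≈ 56.5 km, depth ≈ 41.5 km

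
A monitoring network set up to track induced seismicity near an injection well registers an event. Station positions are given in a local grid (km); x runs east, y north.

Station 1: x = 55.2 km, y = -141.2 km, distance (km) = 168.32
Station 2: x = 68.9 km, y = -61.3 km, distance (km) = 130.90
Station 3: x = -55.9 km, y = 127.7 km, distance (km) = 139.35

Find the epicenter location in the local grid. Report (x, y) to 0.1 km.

-52.2 km east, -11.6 km north

Circle about each station: (x − 55.2)² + (y + 141.2)² = 168.32²; (x − 68.9)² + (y + 61.3)² = 130.90²; (x + 55.9)² + (y − 127.7)² = 139.35².
Subtracting the Station 1 equation from the Station 2 and Station 3 equations removes the quadratic terms:
27.4 x + 159.8 y = -3282.77
-222.2 x + 537.8 y = 5360.82
Solving the 2×2 system: x ≈ -52.2, y ≈ -11.6 km.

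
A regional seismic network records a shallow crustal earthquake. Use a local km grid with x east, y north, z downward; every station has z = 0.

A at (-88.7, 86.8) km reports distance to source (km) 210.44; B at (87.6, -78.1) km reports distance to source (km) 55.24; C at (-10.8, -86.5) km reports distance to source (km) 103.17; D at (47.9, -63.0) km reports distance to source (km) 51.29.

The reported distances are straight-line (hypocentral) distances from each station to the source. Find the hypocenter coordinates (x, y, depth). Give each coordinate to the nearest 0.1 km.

Each station gives a sphere (x−x_i)² + (y−y_i)² + z² = d_i² (stations at z=0).
Subtracting the A sphere from B and C: z² cancels, leaving linear equations in x and y:
352.6 x − 329.8 y = 39604.98
155.8 x − 346.6 y = 25837.90
Solving: x ≈ 73.498, y ≈ -41.509 km (keep extra digits for the depth step; rounded: 73.5, -41.5).
Then from the A sphere: z² = 210.44² − (x + 88.7)² − (y − 86.8)² with x = 73.498, y = -41.509, so z ≈ 38.905 ≈ 38.9 km.

x ≈ 73.5 km, y ≈ -41.5 km, depth ≈ 38.9 km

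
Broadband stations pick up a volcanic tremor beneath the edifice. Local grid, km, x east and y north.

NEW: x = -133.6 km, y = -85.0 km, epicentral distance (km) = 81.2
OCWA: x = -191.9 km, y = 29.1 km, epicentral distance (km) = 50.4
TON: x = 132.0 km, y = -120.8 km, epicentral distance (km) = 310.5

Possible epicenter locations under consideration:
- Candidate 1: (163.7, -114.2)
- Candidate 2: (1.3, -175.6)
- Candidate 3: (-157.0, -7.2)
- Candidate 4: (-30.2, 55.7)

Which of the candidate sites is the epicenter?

Candidate 3

For each candidate, compare |candidate − station| to the reported distance:
Candidate 1: residuals NEW 217.5, OCWA 333.0, TON 278.1 → max 333.0 km
Candidate 2: residuals NEW 81.3, OCWA 231.1, TON 168.8 → max 231.1 km
Candidate 3: residuals NEW 0.0, OCWA 0.0, TON 0.0 → max 0.0 km
Candidate 4: residuals NEW 93.4, OCWA 113.5, TON 70.8 → max 113.5 km
Only Candidate 3 has all residuals ≈ 0.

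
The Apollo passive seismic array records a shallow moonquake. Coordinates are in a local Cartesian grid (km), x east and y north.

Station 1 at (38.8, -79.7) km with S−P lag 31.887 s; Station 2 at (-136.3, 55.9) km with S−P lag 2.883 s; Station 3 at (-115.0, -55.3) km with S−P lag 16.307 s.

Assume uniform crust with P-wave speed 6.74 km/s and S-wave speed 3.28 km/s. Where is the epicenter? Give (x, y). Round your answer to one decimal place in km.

(-119.3, 48.8)

Distance from S−P lag: d = Δt · v_P v_S / (v_P − v_S) = Δt · (6.74·3.28)/(6.74−3.28) ≈ 6.3894·Δt.
So d_Station 1 = 203.74, d_Station 2 = 18.42, d_Station 3 = 104.19 km.
Circle about each station: (x − 38.8)² + (y + 79.7)² = 203.74²; (x + 136.3)² + (y − 55.9)² = 18.42²; (x + 115.0)² + (y + 55.3)² = 104.19².
Subtracting the Station 1 equation from the Station 2 and Station 3 equations removes the quadratic terms:
-350.2 x + 271.2 y = 55015.66
-307.6 x + 48.8 y = 39079.99
Solving the 2×2 system: x ≈ -119.3, y ≈ 48.8 km.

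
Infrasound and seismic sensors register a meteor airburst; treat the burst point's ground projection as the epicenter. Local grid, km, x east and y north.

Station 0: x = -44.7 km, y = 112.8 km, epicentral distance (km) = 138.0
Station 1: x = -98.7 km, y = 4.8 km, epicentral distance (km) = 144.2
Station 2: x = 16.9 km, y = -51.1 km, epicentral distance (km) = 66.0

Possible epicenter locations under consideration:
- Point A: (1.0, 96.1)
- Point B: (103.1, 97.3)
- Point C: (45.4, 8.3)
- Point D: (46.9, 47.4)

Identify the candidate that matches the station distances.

Point C

For each candidate, compare |candidate − station| to the reported distance:
Point A: residuals Station 0 89.3, Station 1 9.0, Station 2 82.1 → max 89.3 km
Point B: residuals Station 0 10.6, Station 1 77.8, Station 2 105.6 → max 105.6 km
Point C: residuals Station 0 0.0, Station 1 0.1, Station 2 0.1 → max 0.1 km
Point D: residuals Station 0 25.4, Station 1 7.5, Station 2 37.0 → max 37.0 km
Only Point C has all residuals ≈ 0.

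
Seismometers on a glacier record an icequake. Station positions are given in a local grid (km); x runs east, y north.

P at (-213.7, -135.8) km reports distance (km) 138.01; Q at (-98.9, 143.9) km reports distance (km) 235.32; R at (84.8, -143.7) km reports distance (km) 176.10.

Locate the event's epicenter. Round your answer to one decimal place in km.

Circle about each station: (x + 213.7)² + (y + 135.8)² = 138.01²; (x + 98.9)² + (y − 143.9)² = 235.32²; (x − 84.8)² + (y + 143.7)² = 176.10².
Subtracting pairs of circle equations eliminates x²+y² and gives linear equations (the radical axes):
229.6 x + 559.4 y = -69949.65
597.0 x − 15.8 y = -48233.05
Solving the 2×2 system: x ≈ -83.2, y ≈ -90.9 km.

x ≈ -83.2 km, y ≈ -90.9 km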